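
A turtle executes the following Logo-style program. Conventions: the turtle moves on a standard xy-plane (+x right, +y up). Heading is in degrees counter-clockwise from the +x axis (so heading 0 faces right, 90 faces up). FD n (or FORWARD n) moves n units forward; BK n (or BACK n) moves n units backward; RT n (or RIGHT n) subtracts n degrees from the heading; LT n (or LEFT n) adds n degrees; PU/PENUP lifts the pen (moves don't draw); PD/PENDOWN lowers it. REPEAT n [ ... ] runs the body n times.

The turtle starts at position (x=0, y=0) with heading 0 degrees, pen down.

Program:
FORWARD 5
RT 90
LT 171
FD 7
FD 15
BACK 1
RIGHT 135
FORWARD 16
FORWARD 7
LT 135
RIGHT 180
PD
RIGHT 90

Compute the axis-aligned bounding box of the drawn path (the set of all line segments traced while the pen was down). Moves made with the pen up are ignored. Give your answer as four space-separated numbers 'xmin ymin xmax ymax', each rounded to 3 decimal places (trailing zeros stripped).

Answer: 0 0 21.804 21.729

Derivation:
Executing turtle program step by step:
Start: pos=(0,0), heading=0, pen down
FD 5: (0,0) -> (5,0) [heading=0, draw]
RT 90: heading 0 -> 270
LT 171: heading 270 -> 81
FD 7: (5,0) -> (6.095,6.914) [heading=81, draw]
FD 15: (6.095,6.914) -> (8.442,21.729) [heading=81, draw]
BK 1: (8.442,21.729) -> (8.285,20.741) [heading=81, draw]
RT 135: heading 81 -> 306
FD 16: (8.285,20.741) -> (17.69,7.797) [heading=306, draw]
FD 7: (17.69,7.797) -> (21.804,2.134) [heading=306, draw]
LT 135: heading 306 -> 81
RT 180: heading 81 -> 261
PD: pen down
RT 90: heading 261 -> 171
Final: pos=(21.804,2.134), heading=171, 6 segment(s) drawn

Segment endpoints: x in {0, 5, 6.095, 8.285, 8.442, 17.69, 21.804}, y in {0, 2.134, 6.914, 7.797, 20.741, 21.729}
xmin=0, ymin=0, xmax=21.804, ymax=21.729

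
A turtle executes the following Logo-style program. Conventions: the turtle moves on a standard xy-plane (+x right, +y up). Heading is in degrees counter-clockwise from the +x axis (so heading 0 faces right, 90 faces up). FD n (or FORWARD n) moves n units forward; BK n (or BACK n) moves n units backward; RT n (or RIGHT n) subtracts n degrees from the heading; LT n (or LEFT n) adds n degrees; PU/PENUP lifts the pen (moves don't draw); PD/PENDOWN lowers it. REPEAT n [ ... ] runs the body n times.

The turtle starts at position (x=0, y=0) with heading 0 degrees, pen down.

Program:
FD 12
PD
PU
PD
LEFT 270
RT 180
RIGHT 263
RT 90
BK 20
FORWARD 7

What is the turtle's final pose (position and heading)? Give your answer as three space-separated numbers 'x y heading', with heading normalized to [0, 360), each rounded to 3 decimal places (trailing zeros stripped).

Executing turtle program step by step:
Start: pos=(0,0), heading=0, pen down
FD 12: (0,0) -> (12,0) [heading=0, draw]
PD: pen down
PU: pen up
PD: pen down
LT 270: heading 0 -> 270
RT 180: heading 270 -> 90
RT 263: heading 90 -> 187
RT 90: heading 187 -> 97
BK 20: (12,0) -> (14.437,-19.851) [heading=97, draw]
FD 7: (14.437,-19.851) -> (13.584,-12.903) [heading=97, draw]
Final: pos=(13.584,-12.903), heading=97, 3 segment(s) drawn

Answer: 13.584 -12.903 97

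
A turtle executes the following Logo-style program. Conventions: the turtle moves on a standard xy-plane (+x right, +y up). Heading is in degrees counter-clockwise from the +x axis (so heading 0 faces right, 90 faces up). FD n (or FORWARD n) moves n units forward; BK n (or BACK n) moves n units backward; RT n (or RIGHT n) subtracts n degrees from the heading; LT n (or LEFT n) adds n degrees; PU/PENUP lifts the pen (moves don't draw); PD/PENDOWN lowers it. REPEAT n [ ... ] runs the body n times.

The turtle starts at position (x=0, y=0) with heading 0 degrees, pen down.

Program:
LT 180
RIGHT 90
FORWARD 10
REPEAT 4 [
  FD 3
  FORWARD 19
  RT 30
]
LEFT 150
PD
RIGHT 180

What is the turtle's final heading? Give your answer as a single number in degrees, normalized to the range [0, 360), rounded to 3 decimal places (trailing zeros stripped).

Answer: 300

Derivation:
Executing turtle program step by step:
Start: pos=(0,0), heading=0, pen down
LT 180: heading 0 -> 180
RT 90: heading 180 -> 90
FD 10: (0,0) -> (0,10) [heading=90, draw]
REPEAT 4 [
  -- iteration 1/4 --
  FD 3: (0,10) -> (0,13) [heading=90, draw]
  FD 19: (0,13) -> (0,32) [heading=90, draw]
  RT 30: heading 90 -> 60
  -- iteration 2/4 --
  FD 3: (0,32) -> (1.5,34.598) [heading=60, draw]
  FD 19: (1.5,34.598) -> (11,51.053) [heading=60, draw]
  RT 30: heading 60 -> 30
  -- iteration 3/4 --
  FD 3: (11,51.053) -> (13.598,52.553) [heading=30, draw]
  FD 19: (13.598,52.553) -> (30.053,62.053) [heading=30, draw]
  RT 30: heading 30 -> 0
  -- iteration 4/4 --
  FD 3: (30.053,62.053) -> (33.053,62.053) [heading=0, draw]
  FD 19: (33.053,62.053) -> (52.053,62.053) [heading=0, draw]
  RT 30: heading 0 -> 330
]
LT 150: heading 330 -> 120
PD: pen down
RT 180: heading 120 -> 300
Final: pos=(52.053,62.053), heading=300, 9 segment(s) drawn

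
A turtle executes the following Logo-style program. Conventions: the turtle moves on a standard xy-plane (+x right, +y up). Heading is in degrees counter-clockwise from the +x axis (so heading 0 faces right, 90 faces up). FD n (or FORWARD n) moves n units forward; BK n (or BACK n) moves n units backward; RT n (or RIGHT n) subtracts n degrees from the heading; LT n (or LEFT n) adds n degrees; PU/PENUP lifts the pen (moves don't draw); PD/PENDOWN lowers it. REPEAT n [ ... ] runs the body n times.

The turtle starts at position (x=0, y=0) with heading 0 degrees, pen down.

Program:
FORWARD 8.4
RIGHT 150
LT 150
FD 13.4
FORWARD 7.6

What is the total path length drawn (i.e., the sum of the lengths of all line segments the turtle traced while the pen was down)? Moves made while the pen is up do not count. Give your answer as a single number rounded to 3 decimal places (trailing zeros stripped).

Executing turtle program step by step:
Start: pos=(0,0), heading=0, pen down
FD 8.4: (0,0) -> (8.4,0) [heading=0, draw]
RT 150: heading 0 -> 210
LT 150: heading 210 -> 0
FD 13.4: (8.4,0) -> (21.8,0) [heading=0, draw]
FD 7.6: (21.8,0) -> (29.4,0) [heading=0, draw]
Final: pos=(29.4,0), heading=0, 3 segment(s) drawn

Segment lengths:
  seg 1: (0,0) -> (8.4,0), length = 8.4
  seg 2: (8.4,0) -> (21.8,0), length = 13.4
  seg 3: (21.8,0) -> (29.4,0), length = 7.6
Total = 29.4

Answer: 29.4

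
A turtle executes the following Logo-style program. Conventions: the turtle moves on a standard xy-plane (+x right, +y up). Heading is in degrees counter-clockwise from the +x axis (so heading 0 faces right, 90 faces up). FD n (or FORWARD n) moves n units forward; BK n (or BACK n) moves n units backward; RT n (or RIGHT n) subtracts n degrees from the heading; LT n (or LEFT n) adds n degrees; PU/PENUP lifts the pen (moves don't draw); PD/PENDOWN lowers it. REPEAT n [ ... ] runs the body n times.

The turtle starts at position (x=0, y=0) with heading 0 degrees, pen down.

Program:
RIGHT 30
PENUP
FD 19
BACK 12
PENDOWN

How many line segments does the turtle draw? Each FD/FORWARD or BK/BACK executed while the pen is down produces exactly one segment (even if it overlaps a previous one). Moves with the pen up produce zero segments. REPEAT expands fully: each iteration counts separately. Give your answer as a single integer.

Answer: 0

Derivation:
Executing turtle program step by step:
Start: pos=(0,0), heading=0, pen down
RT 30: heading 0 -> 330
PU: pen up
FD 19: (0,0) -> (16.454,-9.5) [heading=330, move]
BK 12: (16.454,-9.5) -> (6.062,-3.5) [heading=330, move]
PD: pen down
Final: pos=(6.062,-3.5), heading=330, 0 segment(s) drawn
Segments drawn: 0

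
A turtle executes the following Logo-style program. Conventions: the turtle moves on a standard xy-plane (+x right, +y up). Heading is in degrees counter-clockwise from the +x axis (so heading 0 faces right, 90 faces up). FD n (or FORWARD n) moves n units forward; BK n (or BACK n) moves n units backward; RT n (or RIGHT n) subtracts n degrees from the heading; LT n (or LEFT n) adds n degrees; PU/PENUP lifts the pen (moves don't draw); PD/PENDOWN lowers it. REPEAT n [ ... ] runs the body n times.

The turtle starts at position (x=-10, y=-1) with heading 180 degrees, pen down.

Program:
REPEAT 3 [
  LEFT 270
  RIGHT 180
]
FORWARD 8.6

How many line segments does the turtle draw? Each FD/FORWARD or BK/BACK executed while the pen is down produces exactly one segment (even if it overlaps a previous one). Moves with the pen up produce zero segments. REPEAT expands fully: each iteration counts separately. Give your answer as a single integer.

Answer: 1

Derivation:
Executing turtle program step by step:
Start: pos=(-10,-1), heading=180, pen down
REPEAT 3 [
  -- iteration 1/3 --
  LT 270: heading 180 -> 90
  RT 180: heading 90 -> 270
  -- iteration 2/3 --
  LT 270: heading 270 -> 180
  RT 180: heading 180 -> 0
  -- iteration 3/3 --
  LT 270: heading 0 -> 270
  RT 180: heading 270 -> 90
]
FD 8.6: (-10,-1) -> (-10,7.6) [heading=90, draw]
Final: pos=(-10,7.6), heading=90, 1 segment(s) drawn
Segments drawn: 1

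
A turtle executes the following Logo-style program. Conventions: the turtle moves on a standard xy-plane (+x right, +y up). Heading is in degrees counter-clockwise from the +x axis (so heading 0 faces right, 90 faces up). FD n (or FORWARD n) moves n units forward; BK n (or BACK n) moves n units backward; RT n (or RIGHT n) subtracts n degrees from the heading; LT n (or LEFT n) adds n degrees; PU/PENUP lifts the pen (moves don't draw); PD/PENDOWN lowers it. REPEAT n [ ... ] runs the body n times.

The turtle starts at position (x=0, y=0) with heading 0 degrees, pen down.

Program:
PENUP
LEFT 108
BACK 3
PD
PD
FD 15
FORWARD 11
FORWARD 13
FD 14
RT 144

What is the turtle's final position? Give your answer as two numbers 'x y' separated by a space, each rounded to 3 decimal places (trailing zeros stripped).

Answer: -15.451 47.553

Derivation:
Executing turtle program step by step:
Start: pos=(0,0), heading=0, pen down
PU: pen up
LT 108: heading 0 -> 108
BK 3: (0,0) -> (0.927,-2.853) [heading=108, move]
PD: pen down
PD: pen down
FD 15: (0.927,-2.853) -> (-3.708,11.413) [heading=108, draw]
FD 11: (-3.708,11.413) -> (-7.107,21.874) [heading=108, draw]
FD 13: (-7.107,21.874) -> (-11.125,34.238) [heading=108, draw]
FD 14: (-11.125,34.238) -> (-15.451,47.553) [heading=108, draw]
RT 144: heading 108 -> 324
Final: pos=(-15.451,47.553), heading=324, 4 segment(s) drawn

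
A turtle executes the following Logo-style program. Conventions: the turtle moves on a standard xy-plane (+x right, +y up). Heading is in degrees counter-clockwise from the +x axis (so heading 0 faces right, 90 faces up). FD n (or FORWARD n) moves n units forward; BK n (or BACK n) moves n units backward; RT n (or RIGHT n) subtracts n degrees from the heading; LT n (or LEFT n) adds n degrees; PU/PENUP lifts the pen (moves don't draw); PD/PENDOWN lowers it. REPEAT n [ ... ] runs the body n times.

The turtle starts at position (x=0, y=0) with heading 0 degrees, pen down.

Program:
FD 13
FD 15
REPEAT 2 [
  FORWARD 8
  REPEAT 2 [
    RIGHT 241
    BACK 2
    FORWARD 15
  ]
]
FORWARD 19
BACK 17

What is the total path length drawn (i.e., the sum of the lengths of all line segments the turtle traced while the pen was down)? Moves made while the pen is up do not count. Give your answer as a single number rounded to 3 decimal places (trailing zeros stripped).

Answer: 148

Derivation:
Executing turtle program step by step:
Start: pos=(0,0), heading=0, pen down
FD 13: (0,0) -> (13,0) [heading=0, draw]
FD 15: (13,0) -> (28,0) [heading=0, draw]
REPEAT 2 [
  -- iteration 1/2 --
  FD 8: (28,0) -> (36,0) [heading=0, draw]
  REPEAT 2 [
    -- iteration 1/2 --
    RT 241: heading 0 -> 119
    BK 2: (36,0) -> (36.97,-1.749) [heading=119, draw]
    FD 15: (36.97,-1.749) -> (29.697,11.37) [heading=119, draw]
    -- iteration 2/2 --
    RT 241: heading 119 -> 238
    BK 2: (29.697,11.37) -> (30.757,13.066) [heading=238, draw]
    FD 15: (30.757,13.066) -> (22.809,0.345) [heading=238, draw]
  ]
  -- iteration 2/2 --
  FD 8: (22.809,0.345) -> (18.569,-6.439) [heading=238, draw]
  REPEAT 2 [
    -- iteration 1/2 --
    RT 241: heading 238 -> 357
    BK 2: (18.569,-6.439) -> (16.572,-6.334) [heading=357, draw]
    FD 15: (16.572,-6.334) -> (31.551,-7.119) [heading=357, draw]
    -- iteration 2/2 --
    RT 241: heading 357 -> 116
    BK 2: (31.551,-7.119) -> (32.428,-8.917) [heading=116, draw]
    FD 15: (32.428,-8.917) -> (25.853,4.565) [heading=116, draw]
  ]
]
FD 19: (25.853,4.565) -> (17.523,21.642) [heading=116, draw]
BK 17: (17.523,21.642) -> (24.976,6.363) [heading=116, draw]
Final: pos=(24.976,6.363), heading=116, 14 segment(s) drawn

Segment lengths:
  seg 1: (0,0) -> (13,0), length = 13
  seg 2: (13,0) -> (28,0), length = 15
  seg 3: (28,0) -> (36,0), length = 8
  seg 4: (36,0) -> (36.97,-1.749), length = 2
  seg 5: (36.97,-1.749) -> (29.697,11.37), length = 15
  seg 6: (29.697,11.37) -> (30.757,13.066), length = 2
  seg 7: (30.757,13.066) -> (22.809,0.345), length = 15
  seg 8: (22.809,0.345) -> (18.569,-6.439), length = 8
  seg 9: (18.569,-6.439) -> (16.572,-6.334), length = 2
  seg 10: (16.572,-6.334) -> (31.551,-7.119), length = 15
  seg 11: (31.551,-7.119) -> (32.428,-8.917), length = 2
  seg 12: (32.428,-8.917) -> (25.853,4.565), length = 15
  seg 13: (25.853,4.565) -> (17.523,21.642), length = 19
  seg 14: (17.523,21.642) -> (24.976,6.363), length = 17
Total = 148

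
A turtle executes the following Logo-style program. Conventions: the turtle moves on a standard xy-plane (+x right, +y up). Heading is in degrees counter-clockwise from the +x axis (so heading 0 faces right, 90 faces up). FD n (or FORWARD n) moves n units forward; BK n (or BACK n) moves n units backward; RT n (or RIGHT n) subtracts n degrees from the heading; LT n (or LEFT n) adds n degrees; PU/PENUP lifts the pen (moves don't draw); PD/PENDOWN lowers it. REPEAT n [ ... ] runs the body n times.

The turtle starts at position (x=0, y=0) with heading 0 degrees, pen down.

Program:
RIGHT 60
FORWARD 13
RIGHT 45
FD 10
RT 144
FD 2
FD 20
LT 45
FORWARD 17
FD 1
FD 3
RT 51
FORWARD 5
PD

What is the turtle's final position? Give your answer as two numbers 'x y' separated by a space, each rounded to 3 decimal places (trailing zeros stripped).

Executing turtle program step by step:
Start: pos=(0,0), heading=0, pen down
RT 60: heading 0 -> 300
FD 13: (0,0) -> (6.5,-11.258) [heading=300, draw]
RT 45: heading 300 -> 255
FD 10: (6.5,-11.258) -> (3.912,-20.918) [heading=255, draw]
RT 144: heading 255 -> 111
FD 2: (3.912,-20.918) -> (3.195,-19.05) [heading=111, draw]
FD 20: (3.195,-19.05) -> (-3.972,-0.379) [heading=111, draw]
LT 45: heading 111 -> 156
FD 17: (-3.972,-0.379) -> (-19.503,6.536) [heading=156, draw]
FD 1: (-19.503,6.536) -> (-20.416,6.942) [heading=156, draw]
FD 3: (-20.416,6.942) -> (-23.157,8.163) [heading=156, draw]
RT 51: heading 156 -> 105
FD 5: (-23.157,8.163) -> (-24.451,12.992) [heading=105, draw]
PD: pen down
Final: pos=(-24.451,12.992), heading=105, 8 segment(s) drawn

Answer: -24.451 12.992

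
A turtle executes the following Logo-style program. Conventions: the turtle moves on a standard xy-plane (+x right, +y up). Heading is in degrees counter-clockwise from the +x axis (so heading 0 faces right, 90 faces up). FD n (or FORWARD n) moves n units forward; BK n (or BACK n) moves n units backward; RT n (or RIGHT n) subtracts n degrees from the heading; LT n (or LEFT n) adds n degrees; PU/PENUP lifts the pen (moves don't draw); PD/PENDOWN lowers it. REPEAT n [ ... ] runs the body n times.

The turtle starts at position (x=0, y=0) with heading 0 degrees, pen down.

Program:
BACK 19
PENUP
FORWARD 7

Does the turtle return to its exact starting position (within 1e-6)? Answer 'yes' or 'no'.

Answer: no

Derivation:
Executing turtle program step by step:
Start: pos=(0,0), heading=0, pen down
BK 19: (0,0) -> (-19,0) [heading=0, draw]
PU: pen up
FD 7: (-19,0) -> (-12,0) [heading=0, move]
Final: pos=(-12,0), heading=0, 1 segment(s) drawn

Start position: (0, 0)
Final position: (-12, 0)
Distance = 12; >= 1e-6 -> NOT closed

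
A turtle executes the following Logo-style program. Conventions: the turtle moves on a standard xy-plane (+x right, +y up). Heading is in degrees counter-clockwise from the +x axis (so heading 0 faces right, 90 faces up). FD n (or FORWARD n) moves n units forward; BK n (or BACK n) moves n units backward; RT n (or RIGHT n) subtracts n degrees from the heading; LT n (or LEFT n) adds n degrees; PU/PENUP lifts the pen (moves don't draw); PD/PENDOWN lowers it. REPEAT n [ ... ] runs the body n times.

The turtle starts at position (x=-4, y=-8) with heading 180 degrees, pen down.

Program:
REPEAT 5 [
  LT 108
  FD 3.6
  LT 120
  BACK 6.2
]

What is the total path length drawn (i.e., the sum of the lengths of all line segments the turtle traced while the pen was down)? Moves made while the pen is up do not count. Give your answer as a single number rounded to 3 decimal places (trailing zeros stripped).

Executing turtle program step by step:
Start: pos=(-4,-8), heading=180, pen down
REPEAT 5 [
  -- iteration 1/5 --
  LT 108: heading 180 -> 288
  FD 3.6: (-4,-8) -> (-2.888,-11.424) [heading=288, draw]
  LT 120: heading 288 -> 48
  BK 6.2: (-2.888,-11.424) -> (-7.036,-16.031) [heading=48, draw]
  -- iteration 2/5 --
  LT 108: heading 48 -> 156
  FD 3.6: (-7.036,-16.031) -> (-10.325,-14.567) [heading=156, draw]
  LT 120: heading 156 -> 276
  BK 6.2: (-10.325,-14.567) -> (-10.973,-8.401) [heading=276, draw]
  -- iteration 3/5 --
  LT 108: heading 276 -> 24
  FD 3.6: (-10.973,-8.401) -> (-7.684,-6.937) [heading=24, draw]
  LT 120: heading 24 -> 144
  BK 6.2: (-7.684,-6.937) -> (-2.668,-10.581) [heading=144, draw]
  -- iteration 4/5 --
  LT 108: heading 144 -> 252
  FD 3.6: (-2.668,-10.581) -> (-3.781,-14.005) [heading=252, draw]
  LT 120: heading 252 -> 12
  BK 6.2: (-3.781,-14.005) -> (-9.845,-15.294) [heading=12, draw]
  -- iteration 5/5 --
  LT 108: heading 12 -> 120
  FD 3.6: (-9.845,-15.294) -> (-11.645,-12.176) [heading=120, draw]
  LT 120: heading 120 -> 240
  BK 6.2: (-11.645,-12.176) -> (-8.545,-6.807) [heading=240, draw]
]
Final: pos=(-8.545,-6.807), heading=240, 10 segment(s) drawn

Segment lengths:
  seg 1: (-4,-8) -> (-2.888,-11.424), length = 3.6
  seg 2: (-2.888,-11.424) -> (-7.036,-16.031), length = 6.2
  seg 3: (-7.036,-16.031) -> (-10.325,-14.567), length = 3.6
  seg 4: (-10.325,-14.567) -> (-10.973,-8.401), length = 6.2
  seg 5: (-10.973,-8.401) -> (-7.684,-6.937), length = 3.6
  seg 6: (-7.684,-6.937) -> (-2.668,-10.581), length = 6.2
  seg 7: (-2.668,-10.581) -> (-3.781,-14.005), length = 3.6
  seg 8: (-3.781,-14.005) -> (-9.845,-15.294), length = 6.2
  seg 9: (-9.845,-15.294) -> (-11.645,-12.176), length = 3.6
  seg 10: (-11.645,-12.176) -> (-8.545,-6.807), length = 6.2
Total = 49

Answer: 49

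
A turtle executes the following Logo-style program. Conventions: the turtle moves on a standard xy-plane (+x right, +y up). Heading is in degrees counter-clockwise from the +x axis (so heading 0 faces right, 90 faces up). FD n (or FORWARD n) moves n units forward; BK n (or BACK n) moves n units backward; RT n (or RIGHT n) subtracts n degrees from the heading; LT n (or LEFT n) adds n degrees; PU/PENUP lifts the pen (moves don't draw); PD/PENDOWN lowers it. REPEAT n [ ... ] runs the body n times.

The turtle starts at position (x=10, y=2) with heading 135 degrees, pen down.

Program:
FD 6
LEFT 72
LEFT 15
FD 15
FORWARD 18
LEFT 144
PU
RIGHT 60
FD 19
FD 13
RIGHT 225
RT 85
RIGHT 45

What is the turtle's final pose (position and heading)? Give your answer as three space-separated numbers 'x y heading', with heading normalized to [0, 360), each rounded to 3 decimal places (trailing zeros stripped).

Answer: 0.043 -41.727 311

Derivation:
Executing turtle program step by step:
Start: pos=(10,2), heading=135, pen down
FD 6: (10,2) -> (5.757,6.243) [heading=135, draw]
LT 72: heading 135 -> 207
LT 15: heading 207 -> 222
FD 15: (5.757,6.243) -> (-5.39,-3.794) [heading=222, draw]
FD 18: (-5.39,-3.794) -> (-18.766,-15.839) [heading=222, draw]
LT 144: heading 222 -> 6
PU: pen up
RT 60: heading 6 -> 306
FD 19: (-18.766,-15.839) -> (-7.599,-31.21) [heading=306, move]
FD 13: (-7.599,-31.21) -> (0.043,-41.727) [heading=306, move]
RT 225: heading 306 -> 81
RT 85: heading 81 -> 356
RT 45: heading 356 -> 311
Final: pos=(0.043,-41.727), heading=311, 3 segment(s) drawn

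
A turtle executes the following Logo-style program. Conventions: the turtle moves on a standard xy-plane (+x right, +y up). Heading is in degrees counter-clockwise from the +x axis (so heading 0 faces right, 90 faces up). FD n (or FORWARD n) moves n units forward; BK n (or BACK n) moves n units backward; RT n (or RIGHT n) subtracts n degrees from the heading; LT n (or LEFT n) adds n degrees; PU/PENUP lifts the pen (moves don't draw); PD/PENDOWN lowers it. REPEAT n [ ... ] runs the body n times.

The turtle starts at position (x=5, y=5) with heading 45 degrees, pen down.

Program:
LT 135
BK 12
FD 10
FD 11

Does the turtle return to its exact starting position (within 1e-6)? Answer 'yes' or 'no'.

Executing turtle program step by step:
Start: pos=(5,5), heading=45, pen down
LT 135: heading 45 -> 180
BK 12: (5,5) -> (17,5) [heading=180, draw]
FD 10: (17,5) -> (7,5) [heading=180, draw]
FD 11: (7,5) -> (-4,5) [heading=180, draw]
Final: pos=(-4,5), heading=180, 3 segment(s) drawn

Start position: (5, 5)
Final position: (-4, 5)
Distance = 9; >= 1e-6 -> NOT closed

Answer: no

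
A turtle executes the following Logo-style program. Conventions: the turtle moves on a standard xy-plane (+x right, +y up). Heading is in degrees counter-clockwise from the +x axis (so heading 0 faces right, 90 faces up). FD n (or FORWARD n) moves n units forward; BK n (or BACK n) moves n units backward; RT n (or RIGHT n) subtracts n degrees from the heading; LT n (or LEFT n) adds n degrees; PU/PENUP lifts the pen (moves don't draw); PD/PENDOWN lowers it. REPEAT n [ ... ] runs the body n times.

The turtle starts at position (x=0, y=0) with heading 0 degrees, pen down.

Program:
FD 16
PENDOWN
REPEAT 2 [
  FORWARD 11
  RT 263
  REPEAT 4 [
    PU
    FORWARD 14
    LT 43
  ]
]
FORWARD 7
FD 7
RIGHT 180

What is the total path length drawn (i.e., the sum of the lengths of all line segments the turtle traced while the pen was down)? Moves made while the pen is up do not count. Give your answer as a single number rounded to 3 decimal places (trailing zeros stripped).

Answer: 27

Derivation:
Executing turtle program step by step:
Start: pos=(0,0), heading=0, pen down
FD 16: (0,0) -> (16,0) [heading=0, draw]
PD: pen down
REPEAT 2 [
  -- iteration 1/2 --
  FD 11: (16,0) -> (27,0) [heading=0, draw]
  RT 263: heading 0 -> 97
  REPEAT 4 [
    -- iteration 1/4 --
    PU: pen up
    FD 14: (27,0) -> (25.294,13.896) [heading=97, move]
    LT 43: heading 97 -> 140
    -- iteration 2/4 --
    PU: pen up
    FD 14: (25.294,13.896) -> (14.569,22.895) [heading=140, move]
    LT 43: heading 140 -> 183
    -- iteration 3/4 --
    PU: pen up
    FD 14: (14.569,22.895) -> (0.588,22.162) [heading=183, move]
    LT 43: heading 183 -> 226
    -- iteration 4/4 --
    PU: pen up
    FD 14: (0.588,22.162) -> (-9.137,12.091) [heading=226, move]
    LT 43: heading 226 -> 269
  ]
  -- iteration 2/2 --
  FD 11: (-9.137,12.091) -> (-9.329,1.093) [heading=269, move]
  RT 263: heading 269 -> 6
  REPEAT 4 [
    -- iteration 1/4 --
    PU: pen up
    FD 14: (-9.329,1.093) -> (4.595,2.556) [heading=6, move]
    LT 43: heading 6 -> 49
    -- iteration 2/4 --
    PU: pen up
    FD 14: (4.595,2.556) -> (13.779,13.122) [heading=49, move]
    LT 43: heading 49 -> 92
    -- iteration 3/4 --
    PU: pen up
    FD 14: (13.779,13.122) -> (13.291,27.114) [heading=92, move]
    LT 43: heading 92 -> 135
    -- iteration 4/4 --
    PU: pen up
    FD 14: (13.291,27.114) -> (3.391,37.013) [heading=135, move]
    LT 43: heading 135 -> 178
  ]
]
FD 7: (3.391,37.013) -> (-3.604,37.257) [heading=178, move]
FD 7: (-3.604,37.257) -> (-10.6,37.502) [heading=178, move]
RT 180: heading 178 -> 358
Final: pos=(-10.6,37.502), heading=358, 2 segment(s) drawn

Segment lengths:
  seg 1: (0,0) -> (16,0), length = 16
  seg 2: (16,0) -> (27,0), length = 11
Total = 27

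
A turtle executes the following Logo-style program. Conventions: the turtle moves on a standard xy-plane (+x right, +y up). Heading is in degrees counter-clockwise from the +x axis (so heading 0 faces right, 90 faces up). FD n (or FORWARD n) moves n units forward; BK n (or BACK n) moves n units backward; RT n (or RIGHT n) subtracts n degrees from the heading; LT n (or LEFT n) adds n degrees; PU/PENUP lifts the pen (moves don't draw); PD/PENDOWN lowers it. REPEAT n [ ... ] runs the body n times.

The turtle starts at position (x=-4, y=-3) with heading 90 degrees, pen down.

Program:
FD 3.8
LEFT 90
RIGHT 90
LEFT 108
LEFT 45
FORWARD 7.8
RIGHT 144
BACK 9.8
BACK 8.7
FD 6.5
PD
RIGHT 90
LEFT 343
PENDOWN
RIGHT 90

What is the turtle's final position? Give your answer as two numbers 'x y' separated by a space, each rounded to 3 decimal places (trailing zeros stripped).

Executing turtle program step by step:
Start: pos=(-4,-3), heading=90, pen down
FD 3.8: (-4,-3) -> (-4,0.8) [heading=90, draw]
LT 90: heading 90 -> 180
RT 90: heading 180 -> 90
LT 108: heading 90 -> 198
LT 45: heading 198 -> 243
FD 7.8: (-4,0.8) -> (-7.541,-6.15) [heading=243, draw]
RT 144: heading 243 -> 99
BK 9.8: (-7.541,-6.15) -> (-6.008,-15.829) [heading=99, draw]
BK 8.7: (-6.008,-15.829) -> (-4.647,-24.422) [heading=99, draw]
FD 6.5: (-4.647,-24.422) -> (-5.664,-18.002) [heading=99, draw]
PD: pen down
RT 90: heading 99 -> 9
LT 343: heading 9 -> 352
PD: pen down
RT 90: heading 352 -> 262
Final: pos=(-5.664,-18.002), heading=262, 5 segment(s) drawn

Answer: -5.664 -18.002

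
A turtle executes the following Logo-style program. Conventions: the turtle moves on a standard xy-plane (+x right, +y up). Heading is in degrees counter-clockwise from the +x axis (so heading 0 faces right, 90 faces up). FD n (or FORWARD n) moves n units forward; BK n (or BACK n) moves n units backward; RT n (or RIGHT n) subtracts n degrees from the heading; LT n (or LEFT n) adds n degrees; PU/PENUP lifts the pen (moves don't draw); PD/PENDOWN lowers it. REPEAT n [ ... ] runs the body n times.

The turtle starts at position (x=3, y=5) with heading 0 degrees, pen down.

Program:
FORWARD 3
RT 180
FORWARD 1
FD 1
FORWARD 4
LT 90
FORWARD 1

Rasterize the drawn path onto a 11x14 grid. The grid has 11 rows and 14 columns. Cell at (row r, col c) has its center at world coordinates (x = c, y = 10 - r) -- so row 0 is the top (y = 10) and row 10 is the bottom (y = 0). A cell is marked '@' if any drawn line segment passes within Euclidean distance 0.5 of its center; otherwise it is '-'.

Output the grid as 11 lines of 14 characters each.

Segment 0: (3,5) -> (6,5)
Segment 1: (6,5) -> (5,5)
Segment 2: (5,5) -> (4,5)
Segment 3: (4,5) -> (0,5)
Segment 4: (0,5) -> (0,4)

Answer: --------------
--------------
--------------
--------------
--------------
@@@@@@@-------
@-------------
--------------
--------------
--------------
--------------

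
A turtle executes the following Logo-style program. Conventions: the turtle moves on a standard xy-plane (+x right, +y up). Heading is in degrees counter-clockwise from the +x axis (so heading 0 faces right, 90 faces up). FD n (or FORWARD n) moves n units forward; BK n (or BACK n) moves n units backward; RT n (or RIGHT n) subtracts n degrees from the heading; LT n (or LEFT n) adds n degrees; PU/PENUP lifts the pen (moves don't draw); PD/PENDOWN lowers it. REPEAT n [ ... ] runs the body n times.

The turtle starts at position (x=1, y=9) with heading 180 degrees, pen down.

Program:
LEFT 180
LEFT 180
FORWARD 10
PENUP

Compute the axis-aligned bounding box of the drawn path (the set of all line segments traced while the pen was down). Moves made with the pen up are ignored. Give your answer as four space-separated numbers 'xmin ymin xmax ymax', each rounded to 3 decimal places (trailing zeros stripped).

Answer: -9 9 1 9

Derivation:
Executing turtle program step by step:
Start: pos=(1,9), heading=180, pen down
LT 180: heading 180 -> 0
LT 180: heading 0 -> 180
FD 10: (1,9) -> (-9,9) [heading=180, draw]
PU: pen up
Final: pos=(-9,9), heading=180, 1 segment(s) drawn

Segment endpoints: x in {-9, 1}, y in {9, 9}
xmin=-9, ymin=9, xmax=1, ymax=9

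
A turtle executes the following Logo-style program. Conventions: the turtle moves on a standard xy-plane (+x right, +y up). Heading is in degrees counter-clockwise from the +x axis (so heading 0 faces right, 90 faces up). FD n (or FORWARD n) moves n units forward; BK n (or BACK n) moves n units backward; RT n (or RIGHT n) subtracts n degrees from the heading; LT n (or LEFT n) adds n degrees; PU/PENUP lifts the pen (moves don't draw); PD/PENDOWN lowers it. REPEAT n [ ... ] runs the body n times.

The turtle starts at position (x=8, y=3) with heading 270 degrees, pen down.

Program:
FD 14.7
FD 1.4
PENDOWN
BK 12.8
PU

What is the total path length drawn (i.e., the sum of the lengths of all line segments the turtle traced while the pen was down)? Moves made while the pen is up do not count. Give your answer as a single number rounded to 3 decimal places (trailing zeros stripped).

Executing turtle program step by step:
Start: pos=(8,3), heading=270, pen down
FD 14.7: (8,3) -> (8,-11.7) [heading=270, draw]
FD 1.4: (8,-11.7) -> (8,-13.1) [heading=270, draw]
PD: pen down
BK 12.8: (8,-13.1) -> (8,-0.3) [heading=270, draw]
PU: pen up
Final: pos=(8,-0.3), heading=270, 3 segment(s) drawn

Segment lengths:
  seg 1: (8,3) -> (8,-11.7), length = 14.7
  seg 2: (8,-11.7) -> (8,-13.1), length = 1.4
  seg 3: (8,-13.1) -> (8,-0.3), length = 12.8
Total = 28.9

Answer: 28.9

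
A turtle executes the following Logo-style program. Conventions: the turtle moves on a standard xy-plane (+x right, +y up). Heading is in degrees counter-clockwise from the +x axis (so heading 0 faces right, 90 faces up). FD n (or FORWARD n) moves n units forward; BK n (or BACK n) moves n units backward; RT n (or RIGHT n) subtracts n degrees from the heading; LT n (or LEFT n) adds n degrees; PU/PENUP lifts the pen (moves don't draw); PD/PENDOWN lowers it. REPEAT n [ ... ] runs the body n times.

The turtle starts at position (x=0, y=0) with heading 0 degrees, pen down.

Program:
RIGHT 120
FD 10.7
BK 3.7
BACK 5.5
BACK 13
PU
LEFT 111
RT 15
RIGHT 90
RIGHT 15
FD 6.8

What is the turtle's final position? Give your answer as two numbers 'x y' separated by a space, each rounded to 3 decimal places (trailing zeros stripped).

Executing turtle program step by step:
Start: pos=(0,0), heading=0, pen down
RT 120: heading 0 -> 240
FD 10.7: (0,0) -> (-5.35,-9.266) [heading=240, draw]
BK 3.7: (-5.35,-9.266) -> (-3.5,-6.062) [heading=240, draw]
BK 5.5: (-3.5,-6.062) -> (-0.75,-1.299) [heading=240, draw]
BK 13: (-0.75,-1.299) -> (5.75,9.959) [heading=240, draw]
PU: pen up
LT 111: heading 240 -> 351
RT 15: heading 351 -> 336
RT 90: heading 336 -> 246
RT 15: heading 246 -> 231
FD 6.8: (5.75,9.959) -> (1.471,4.675) [heading=231, move]
Final: pos=(1.471,4.675), heading=231, 4 segment(s) drawn

Answer: 1.471 4.675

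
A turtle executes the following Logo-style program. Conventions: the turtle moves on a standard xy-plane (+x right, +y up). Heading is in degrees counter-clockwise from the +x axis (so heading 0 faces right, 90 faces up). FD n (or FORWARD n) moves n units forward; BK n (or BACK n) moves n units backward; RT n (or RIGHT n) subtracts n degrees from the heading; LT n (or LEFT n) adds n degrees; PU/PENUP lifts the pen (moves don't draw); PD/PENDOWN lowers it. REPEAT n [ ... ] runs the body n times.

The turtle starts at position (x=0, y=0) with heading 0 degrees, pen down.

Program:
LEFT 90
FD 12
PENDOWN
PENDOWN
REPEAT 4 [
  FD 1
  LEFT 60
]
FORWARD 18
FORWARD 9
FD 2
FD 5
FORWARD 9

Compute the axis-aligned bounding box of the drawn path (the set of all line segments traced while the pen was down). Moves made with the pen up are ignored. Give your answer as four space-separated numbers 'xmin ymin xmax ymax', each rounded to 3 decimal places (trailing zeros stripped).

Answer: -1.732 -9.5 35.507 13.5

Derivation:
Executing turtle program step by step:
Start: pos=(0,0), heading=0, pen down
LT 90: heading 0 -> 90
FD 12: (0,0) -> (0,12) [heading=90, draw]
PD: pen down
PD: pen down
REPEAT 4 [
  -- iteration 1/4 --
  FD 1: (0,12) -> (0,13) [heading=90, draw]
  LT 60: heading 90 -> 150
  -- iteration 2/4 --
  FD 1: (0,13) -> (-0.866,13.5) [heading=150, draw]
  LT 60: heading 150 -> 210
  -- iteration 3/4 --
  FD 1: (-0.866,13.5) -> (-1.732,13) [heading=210, draw]
  LT 60: heading 210 -> 270
  -- iteration 4/4 --
  FD 1: (-1.732,13) -> (-1.732,12) [heading=270, draw]
  LT 60: heading 270 -> 330
]
FD 18: (-1.732,12) -> (13.856,3) [heading=330, draw]
FD 9: (13.856,3) -> (21.651,-1.5) [heading=330, draw]
FD 2: (21.651,-1.5) -> (23.383,-2.5) [heading=330, draw]
FD 5: (23.383,-2.5) -> (27.713,-5) [heading=330, draw]
FD 9: (27.713,-5) -> (35.507,-9.5) [heading=330, draw]
Final: pos=(35.507,-9.5), heading=330, 10 segment(s) drawn

Segment endpoints: x in {-1.732, -1.732, -0.866, 0, 0, 0, 13.856, 21.651, 23.383, 27.713, 35.507}, y in {-9.5, -5, -2.5, -1.5, 0, 3, 12, 13, 13.5}
xmin=-1.732, ymin=-9.5, xmax=35.507, ymax=13.5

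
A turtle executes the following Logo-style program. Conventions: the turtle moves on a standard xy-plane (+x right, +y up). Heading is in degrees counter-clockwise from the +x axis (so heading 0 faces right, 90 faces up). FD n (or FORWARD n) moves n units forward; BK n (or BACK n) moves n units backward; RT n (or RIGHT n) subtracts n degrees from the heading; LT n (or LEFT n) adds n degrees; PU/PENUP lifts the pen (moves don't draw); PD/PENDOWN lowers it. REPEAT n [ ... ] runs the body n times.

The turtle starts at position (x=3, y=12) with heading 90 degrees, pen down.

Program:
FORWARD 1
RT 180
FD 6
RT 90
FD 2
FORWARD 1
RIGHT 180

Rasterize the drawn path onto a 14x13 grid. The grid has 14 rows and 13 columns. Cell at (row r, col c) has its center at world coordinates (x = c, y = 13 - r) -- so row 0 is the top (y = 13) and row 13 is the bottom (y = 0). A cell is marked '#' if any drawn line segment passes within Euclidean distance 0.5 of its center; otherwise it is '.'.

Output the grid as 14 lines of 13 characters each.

Answer: ...#.........
...#.........
...#.........
...#.........
...#.........
...#.........
####.........
.............
.............
.............
.............
.............
.............
.............

Derivation:
Segment 0: (3,12) -> (3,13)
Segment 1: (3,13) -> (3,7)
Segment 2: (3,7) -> (1,7)
Segment 3: (1,7) -> (0,7)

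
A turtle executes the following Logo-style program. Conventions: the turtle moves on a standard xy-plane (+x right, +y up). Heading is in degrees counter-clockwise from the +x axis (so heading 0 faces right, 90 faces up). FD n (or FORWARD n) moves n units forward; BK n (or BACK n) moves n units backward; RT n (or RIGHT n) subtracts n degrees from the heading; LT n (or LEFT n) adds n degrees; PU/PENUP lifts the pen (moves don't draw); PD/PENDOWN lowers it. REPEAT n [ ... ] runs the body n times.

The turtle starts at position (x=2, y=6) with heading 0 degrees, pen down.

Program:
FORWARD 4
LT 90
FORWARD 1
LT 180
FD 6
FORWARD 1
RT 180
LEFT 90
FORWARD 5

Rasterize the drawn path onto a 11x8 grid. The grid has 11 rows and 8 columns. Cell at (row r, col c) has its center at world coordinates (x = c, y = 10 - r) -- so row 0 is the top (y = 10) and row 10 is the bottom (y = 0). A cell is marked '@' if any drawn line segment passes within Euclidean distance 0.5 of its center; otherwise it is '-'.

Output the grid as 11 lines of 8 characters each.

Answer: --------
--------
--------
------@-
--@@@@@-
------@-
------@-
------@-
------@-
------@-
-@@@@@@-

Derivation:
Segment 0: (2,6) -> (6,6)
Segment 1: (6,6) -> (6,7)
Segment 2: (6,7) -> (6,1)
Segment 3: (6,1) -> (6,0)
Segment 4: (6,0) -> (1,0)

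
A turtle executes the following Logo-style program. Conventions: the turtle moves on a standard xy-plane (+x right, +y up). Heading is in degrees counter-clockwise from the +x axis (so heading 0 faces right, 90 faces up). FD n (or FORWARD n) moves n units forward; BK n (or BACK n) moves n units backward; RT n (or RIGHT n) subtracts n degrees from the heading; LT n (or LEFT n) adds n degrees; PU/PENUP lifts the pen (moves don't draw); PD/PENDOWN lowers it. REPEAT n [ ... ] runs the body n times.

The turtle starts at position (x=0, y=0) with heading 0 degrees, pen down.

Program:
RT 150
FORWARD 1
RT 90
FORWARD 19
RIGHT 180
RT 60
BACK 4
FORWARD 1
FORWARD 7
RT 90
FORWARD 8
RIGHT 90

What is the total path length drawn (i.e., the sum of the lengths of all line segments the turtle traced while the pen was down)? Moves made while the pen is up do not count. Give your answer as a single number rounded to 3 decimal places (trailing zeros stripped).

Executing turtle program step by step:
Start: pos=(0,0), heading=0, pen down
RT 150: heading 0 -> 210
FD 1: (0,0) -> (-0.866,-0.5) [heading=210, draw]
RT 90: heading 210 -> 120
FD 19: (-0.866,-0.5) -> (-10.366,15.954) [heading=120, draw]
RT 180: heading 120 -> 300
RT 60: heading 300 -> 240
BK 4: (-10.366,15.954) -> (-8.366,19.419) [heading=240, draw]
FD 1: (-8.366,19.419) -> (-8.866,18.553) [heading=240, draw]
FD 7: (-8.866,18.553) -> (-12.366,12.49) [heading=240, draw]
RT 90: heading 240 -> 150
FD 8: (-12.366,12.49) -> (-19.294,16.49) [heading=150, draw]
RT 90: heading 150 -> 60
Final: pos=(-19.294,16.49), heading=60, 6 segment(s) drawn

Segment lengths:
  seg 1: (0,0) -> (-0.866,-0.5), length = 1
  seg 2: (-0.866,-0.5) -> (-10.366,15.954), length = 19
  seg 3: (-10.366,15.954) -> (-8.366,19.419), length = 4
  seg 4: (-8.366,19.419) -> (-8.866,18.553), length = 1
  seg 5: (-8.866,18.553) -> (-12.366,12.49), length = 7
  seg 6: (-12.366,12.49) -> (-19.294,16.49), length = 8
Total = 40

Answer: 40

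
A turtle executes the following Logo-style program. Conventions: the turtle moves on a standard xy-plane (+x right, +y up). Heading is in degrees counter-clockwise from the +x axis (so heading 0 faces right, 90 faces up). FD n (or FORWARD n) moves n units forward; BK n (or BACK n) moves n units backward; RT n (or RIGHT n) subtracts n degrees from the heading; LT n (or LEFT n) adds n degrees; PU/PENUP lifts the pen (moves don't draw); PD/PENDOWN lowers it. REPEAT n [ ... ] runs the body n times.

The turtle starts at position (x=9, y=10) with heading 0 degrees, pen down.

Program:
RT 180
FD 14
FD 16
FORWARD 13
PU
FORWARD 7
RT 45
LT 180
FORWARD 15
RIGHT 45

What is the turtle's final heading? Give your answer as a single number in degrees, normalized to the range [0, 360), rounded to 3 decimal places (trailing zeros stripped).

Answer: 270

Derivation:
Executing turtle program step by step:
Start: pos=(9,10), heading=0, pen down
RT 180: heading 0 -> 180
FD 14: (9,10) -> (-5,10) [heading=180, draw]
FD 16: (-5,10) -> (-21,10) [heading=180, draw]
FD 13: (-21,10) -> (-34,10) [heading=180, draw]
PU: pen up
FD 7: (-34,10) -> (-41,10) [heading=180, move]
RT 45: heading 180 -> 135
LT 180: heading 135 -> 315
FD 15: (-41,10) -> (-30.393,-0.607) [heading=315, move]
RT 45: heading 315 -> 270
Final: pos=(-30.393,-0.607), heading=270, 3 segment(s) drawn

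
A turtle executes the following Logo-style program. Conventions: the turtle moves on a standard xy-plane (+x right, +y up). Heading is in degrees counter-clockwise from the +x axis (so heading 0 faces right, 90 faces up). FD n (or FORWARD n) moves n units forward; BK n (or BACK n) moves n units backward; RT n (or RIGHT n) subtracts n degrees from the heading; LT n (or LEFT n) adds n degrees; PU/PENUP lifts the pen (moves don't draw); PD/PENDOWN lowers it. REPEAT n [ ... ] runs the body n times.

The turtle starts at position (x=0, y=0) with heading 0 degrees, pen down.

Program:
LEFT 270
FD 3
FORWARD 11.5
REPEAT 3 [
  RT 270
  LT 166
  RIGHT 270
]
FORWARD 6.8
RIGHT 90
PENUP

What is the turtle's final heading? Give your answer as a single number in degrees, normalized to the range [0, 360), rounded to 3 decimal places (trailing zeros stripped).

Answer: 138

Derivation:
Executing turtle program step by step:
Start: pos=(0,0), heading=0, pen down
LT 270: heading 0 -> 270
FD 3: (0,0) -> (0,-3) [heading=270, draw]
FD 11.5: (0,-3) -> (0,-14.5) [heading=270, draw]
REPEAT 3 [
  -- iteration 1/3 --
  RT 270: heading 270 -> 0
  LT 166: heading 0 -> 166
  RT 270: heading 166 -> 256
  -- iteration 2/3 --
  RT 270: heading 256 -> 346
  LT 166: heading 346 -> 152
  RT 270: heading 152 -> 242
  -- iteration 3/3 --
  RT 270: heading 242 -> 332
  LT 166: heading 332 -> 138
  RT 270: heading 138 -> 228
]
FD 6.8: (0,-14.5) -> (-4.55,-19.553) [heading=228, draw]
RT 90: heading 228 -> 138
PU: pen up
Final: pos=(-4.55,-19.553), heading=138, 3 segment(s) drawn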